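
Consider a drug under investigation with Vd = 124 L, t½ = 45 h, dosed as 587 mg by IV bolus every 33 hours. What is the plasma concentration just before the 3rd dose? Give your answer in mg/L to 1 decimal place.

f = (1/2)^(τ/t½) = (1/2)^(33/45) ≈ 0.6015.
C₀ = D/Vd = 587/124 ≈ 4.734 mg/L.
Before the 3rd dose, 2 doses have been given. Superposition: Cmin = C₀·(f + f²).
≈ 4.734 × (0.6015 + 0.3618) ≈ 4.734 × 0.9633 ≈ 4.560 mg/L.

4.6 mg/L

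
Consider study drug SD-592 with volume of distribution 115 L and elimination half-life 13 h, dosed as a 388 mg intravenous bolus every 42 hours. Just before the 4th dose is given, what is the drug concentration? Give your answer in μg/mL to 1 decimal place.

f = (1/2)^(τ/t½) = (1/2)^(42/13) ≈ 0.1065.
C₀ = D/Vd = 388/115 ≈ 3.374 μg/mL.
Before the 4th dose, 3 doses have been given. Superposition: Cmin = C₀·(f + f² + … + f^3).
≈ 3.374 × (0.1065 + 0.0113 + 0.0012) ≈ 3.374 × 0.1190 ≈ 0.402 μg/mL.

0.4 μg/mL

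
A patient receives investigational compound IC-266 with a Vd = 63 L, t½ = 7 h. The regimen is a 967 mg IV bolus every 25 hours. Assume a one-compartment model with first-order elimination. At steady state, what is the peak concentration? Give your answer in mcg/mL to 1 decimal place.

16.8 mcg/mL

k = ln2/t½ = ln2/7 ≈ 0.099021 h⁻¹; fraction remaining f = e^(−kτ) = e^(−0.099021×25) ≈ 0.0841.
Accumulation ratio R = 1/(1 − f) ≈ 1/0.9159 ≈ 1.0918.
Single-dose peak C₀ = D/Vd = 967/63 ≈ 15.349 mcg/mL.
Cmax,ss = C₀/(1 − f) ≈ 15.349/0.9159 ≈ 16.758 mcg/mL.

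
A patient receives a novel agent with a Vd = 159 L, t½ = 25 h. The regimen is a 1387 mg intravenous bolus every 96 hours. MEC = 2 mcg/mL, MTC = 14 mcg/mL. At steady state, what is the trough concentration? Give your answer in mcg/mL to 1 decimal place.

τ/t½ = 96/25 ≈ 3.84, so fraction remaining f = (1/2)^(96/25) ≈ 0.0698.
Single-dose peak C₀ = D/Vd = 1387/159 ≈ 8.723 mcg/mL.
Steady-state trough Cmin,ss = C₀·f/(1−f) ≈ 8.723 × 0.0698/0.9302 ≈ 0.655 mcg/mL.
Trough 0.7 mcg/mL vs MEC 2 mcg/mL: subtherapeutic.

0.7 mcg/mL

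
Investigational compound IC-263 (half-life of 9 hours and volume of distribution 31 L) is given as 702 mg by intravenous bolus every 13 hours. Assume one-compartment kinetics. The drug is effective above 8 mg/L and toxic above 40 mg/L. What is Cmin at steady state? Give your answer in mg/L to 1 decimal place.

k = ln2/t½ = ln2/9 ≈ 0.077016 h⁻¹; fraction remaining f = e^(−kτ) = e^(−0.077016×13) ≈ 0.3674.
Each bolus raises the concentration by D/Vd = 702/31 ≈ 22.645 mg/L.
Steady-state trough Cmin,ss = C₀·f/(1−f) ≈ 22.645 × 0.3674/0.6326 ≈ 13.152 mg/L.
Trough 13.2 mg/L vs MEC 8 mg/L: adequate.

13.2 mg/L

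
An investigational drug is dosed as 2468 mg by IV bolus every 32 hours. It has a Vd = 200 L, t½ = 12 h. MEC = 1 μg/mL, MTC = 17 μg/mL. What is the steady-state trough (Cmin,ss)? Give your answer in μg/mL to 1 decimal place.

2.3 μg/mL

Over one 32-h interval, 32/12 ≈ 2.6667 half-lives elapse, leaving f ≈ 0.1575 of each dose.
Single-dose peak C₀ = D/Vd = 2468/200 ≈ 12.340 μg/mL.
Steady-state trough Cmin,ss = C₀·f/(1−f) ≈ 12.340 × 0.1575/0.8425 ≈ 2.307 μg/mL.
Trough 2.3 μg/mL vs MEC 1 μg/mL: adequate.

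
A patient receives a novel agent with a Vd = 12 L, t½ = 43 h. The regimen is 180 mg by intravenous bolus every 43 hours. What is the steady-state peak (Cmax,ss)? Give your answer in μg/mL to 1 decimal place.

The dosing interval is 1 half-life, so f = 2^(−1) = 0.5.
At steady state, R = 1/(1 − 0.5) = 2/1.
Single-dose peak C₀ = D/Vd = 180/12 = 15 μg/mL.
Steady-state peak Cmax,ss = C₀·R = 15 × 2/1 ≈ 30.000 μg/mL.

30.0 μg/mL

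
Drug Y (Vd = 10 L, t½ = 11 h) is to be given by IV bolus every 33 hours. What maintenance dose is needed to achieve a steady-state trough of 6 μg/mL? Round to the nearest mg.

420 mg

τ/t½ = 33/11 ≈ 3, so f = (1/2)^(33/11) ≈ 0.125000.
Cmin,ss = (D/Vd)·f/(1−f), so D = Cmin,ss·Vd·(1−f)/f.
D = 6 × 10 × (1−f)/f ≈ 6 × 10 × 7.00000 ≈ 420.00 mg.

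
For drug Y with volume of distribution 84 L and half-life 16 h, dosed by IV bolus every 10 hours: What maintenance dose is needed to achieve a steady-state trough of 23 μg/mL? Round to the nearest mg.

τ/t½ = 10/16 ≈ 0.625, so f = (1/2)^(10/16) ≈ 0.648420.
Cmin,ss = (D/Vd)·f/(1−f), so D = Cmin,ss·Vd·(1−f)/f.
D = 23 × 84 × (1−f)/f ≈ 23 × 84 × 0.54221 ≈ 1047.55 mg.

1048 mg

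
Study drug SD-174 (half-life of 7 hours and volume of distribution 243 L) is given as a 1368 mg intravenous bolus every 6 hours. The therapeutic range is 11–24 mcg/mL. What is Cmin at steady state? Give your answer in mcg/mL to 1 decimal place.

6.9 mcg/mL

k = ln2/t½ = ln2/7 ≈ 0.099021 h⁻¹; fraction remaining f = e^(−kτ) = e^(−0.099021×6) ≈ 0.5520.
At steady state, accumulation factor R = 1/(1 − e^(−kτ)) ≈ 2.2321.
Single-dose peak C₀ = D/Vd = 1368/243 ≈ 5.630 mcg/mL.
Cmax,ss = C₀/(1 − f) ≈ 5.630/0.4480 ≈ 12.567 mcg/mL.
One interval later, Cmin,ss = Cmax,ss·e^(−kτ) ≈ 12.567 × 0.5520 ≈ 6.937 mcg/mL.
Trough 6.9 mcg/mL vs MEC 11 mcg/mL: subtherapeutic.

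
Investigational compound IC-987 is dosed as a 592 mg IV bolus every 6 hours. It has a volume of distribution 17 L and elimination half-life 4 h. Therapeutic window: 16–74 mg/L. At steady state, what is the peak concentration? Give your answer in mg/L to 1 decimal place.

53.9 mg/L

k = ln2/t½ = ln2/4 ≈ 0.173287 h⁻¹; fraction remaining f = e^(−kτ) = e^(−0.173287×6) ≈ 0.3536.
At steady state, accumulation factor R = 1/(1 − e^(−kτ)) ≈ 1.5470.
Single-dose peak C₀ = D/Vd = 592/17 ≈ 34.824 mg/L.
Steady-state peak Cmax,ss = C₀·R ≈ 34.824 × 1.5470 ≈ 53.873 mg/L.
Peak 53.9 mg/L vs MTC 74 mg/L: below toxic threshold.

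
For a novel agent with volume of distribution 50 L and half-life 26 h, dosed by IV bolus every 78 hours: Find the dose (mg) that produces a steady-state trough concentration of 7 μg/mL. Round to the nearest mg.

2450 mg

τ/t½ = 78/26 ≈ 3, so f = (1/2)^(78/26) ≈ 0.125000.
Cmin,ss = (D/Vd)·f/(1−f), so D = Cmin,ss·Vd·(1−f)/f.
D = 7 × 50 × (1−f)/f ≈ 7 × 50 × 7.00000 ≈ 2450.00 mg.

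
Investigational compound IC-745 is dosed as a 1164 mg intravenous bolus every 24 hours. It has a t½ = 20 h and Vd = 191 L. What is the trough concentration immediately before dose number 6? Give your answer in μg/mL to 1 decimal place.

f = (1/2)^(τ/t½) = (1/2)^(24/20) ≈ 0.4353.
C₀ = D/Vd = 1164/191 ≈ 6.094 μg/mL.
Before the 6th dose, 5 doses have been given. Superposition: Cmin = C₀·(f + f² + … + f^5).
≈ 6.094 × (0.4353 + 0.1895 + 0.0825 + 0.0359 + 0.0156) ≈ 6.094 × 0.7588 ≈ 4.624 μg/mL.

4.6 μg/mL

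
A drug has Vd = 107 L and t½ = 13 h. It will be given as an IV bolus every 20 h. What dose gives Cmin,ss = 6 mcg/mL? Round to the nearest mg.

1223 mg

τ/t½ = 20/13 ≈ 1.5385, so f = (1/2)^(20/13) ≈ 0.344252.
Cmin,ss = (D/Vd)·f/(1−f), so D = Cmin,ss·Vd·(1−f)/f.
D = 6 × 107 × (1−f)/f ≈ 6 × 107 × 1.90485 ≈ 1222.91 mg.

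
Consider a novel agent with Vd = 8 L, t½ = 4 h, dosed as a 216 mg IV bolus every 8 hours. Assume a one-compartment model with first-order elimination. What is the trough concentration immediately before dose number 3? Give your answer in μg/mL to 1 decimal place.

f = (1/2)^(τ/t½) = (1/2)^(8/4) ≈ 0.2500.
C₀ = D/Vd = 216/8 ≈ 27.000 μg/mL.
Before the 3rd dose, 2 doses have been given. Superposition: Cmin = C₀·(f + f²).
≈ 27.000 × (0.2500 + 0.0625) ≈ 27.000 × 0.3125 ≈ 8.438 μg/mL.

8.4 μg/mL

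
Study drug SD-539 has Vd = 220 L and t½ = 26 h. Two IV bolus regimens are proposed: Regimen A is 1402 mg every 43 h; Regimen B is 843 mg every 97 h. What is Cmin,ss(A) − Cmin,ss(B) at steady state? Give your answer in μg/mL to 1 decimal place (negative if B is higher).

Regimen A: f = (1/2)^(43/26) ≈ 0.3178; Cmin,ss = (1402/220)·f/(1−f) ≈ 2.969 μg/mL.
Regimen B: f = (1/2)^(97/26) ≈ 0.0753; Cmin,ss = (843/220)·f/(1−f) ≈ 0.312 μg/mL.
Difference ≈ 2.969 − 0.312 ≈ 2.657 μg/mL.

2.7 μg/mL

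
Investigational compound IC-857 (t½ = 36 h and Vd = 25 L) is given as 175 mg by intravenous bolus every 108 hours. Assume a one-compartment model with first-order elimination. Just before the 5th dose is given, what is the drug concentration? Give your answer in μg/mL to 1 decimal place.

1.0 μg/mL

f = (1/2)^(τ/t½) = (1/2)^(108/36) ≈ 0.1250.
C₀ = D/Vd = 175/25 ≈ 7.000 μg/mL.
Before the 5th dose, 4 doses have been given. Superposition: Cmin = C₀·(f + f² + … + f^4).
≈ 7.000 × (0.1250 + 0.0156 + 0.0020 + 0.0002) ≈ 7.000 × 0.1428 ≈ 1.000 μg/mL.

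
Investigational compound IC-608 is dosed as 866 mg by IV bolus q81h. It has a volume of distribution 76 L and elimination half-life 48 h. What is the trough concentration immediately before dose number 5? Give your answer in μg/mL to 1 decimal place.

5.1 μg/mL

f = (1/2)^(τ/t½) = (1/2)^(81/48) ≈ 0.3105.
C₀ = D/Vd = 866/76 ≈ 11.395 μg/mL.
Before the 5th dose, 4 doses have been given. Superposition: Cmin = C₀·(f + f² + … + f^4).
≈ 11.395 × (0.3105 + 0.0964 + 0.0299 + 0.0093) ≈ 11.395 × 0.4461 ≈ 5.083 μg/mL.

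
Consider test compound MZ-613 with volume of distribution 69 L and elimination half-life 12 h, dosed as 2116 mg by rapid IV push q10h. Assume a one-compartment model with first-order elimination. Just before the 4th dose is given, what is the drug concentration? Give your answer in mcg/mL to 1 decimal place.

f = (1/2)^(τ/t½) = (1/2)^(10/12) ≈ 0.5612.
C₀ = D/Vd = 2116/69 ≈ 30.667 mcg/mL.
Before the 4th dose, 3 doses have been given. Superposition: Cmin = C₀·(f + f² + … + f^3).
≈ 30.667 × (0.5612 + 0.3149 + 0.1767) ≈ 30.667 × 1.0528 ≈ 32.286 mcg/mL.

32.3 mcg/mL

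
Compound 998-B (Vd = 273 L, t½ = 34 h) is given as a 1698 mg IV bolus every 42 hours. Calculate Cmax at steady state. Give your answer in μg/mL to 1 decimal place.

10.8 μg/mL

k = ln2/t½ = ln2/34 ≈ 0.020387 h⁻¹; fraction remaining f = e^(−kτ) = e^(−0.020387×42) ≈ 0.4248.
At steady state, accumulation factor R = 1/(1 − e^(−kτ)) ≈ 1.7385.
Each bolus raises the concentration by D/Vd = 1698/273 ≈ 6.220 μg/mL.
Steady-state peak Cmax,ss = C₀·R ≈ 6.220 × 1.7385 ≈ 10.813 μg/mL.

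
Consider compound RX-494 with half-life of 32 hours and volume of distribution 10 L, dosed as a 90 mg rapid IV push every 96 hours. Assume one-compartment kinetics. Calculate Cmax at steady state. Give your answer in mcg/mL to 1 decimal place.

10.3 mcg/mL

τ = 96 h = 3 half-lives, so f = (1/2)^3 = 0.125.
Accumulation ratio R = 1/(1 − f) = 1/0.875 = 8/7.
Single-dose peak C₀ = D/Vd = 90/10 = 9 mcg/mL.
Steady-state peak Cmax,ss = C₀·R = 9 × 8/7 ≈ 10.286 mcg/mL.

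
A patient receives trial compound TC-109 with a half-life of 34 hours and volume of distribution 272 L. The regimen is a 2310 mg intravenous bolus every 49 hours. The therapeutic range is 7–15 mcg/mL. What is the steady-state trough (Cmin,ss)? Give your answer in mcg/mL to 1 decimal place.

5.0 mcg/mL

k = ln2/t½ = ln2/34 ≈ 0.020387 h⁻¹; fraction remaining f = e^(−kτ) = e^(−0.020387×49) ≈ 0.3683.
Each bolus raises the concentration by D/Vd = 2310/272 ≈ 8.493 mcg/mL.
Steady-state trough Cmin,ss = C₀·f/(1−f) ≈ 8.493 × 0.3683/0.6317 ≈ 4.952 mcg/mL.
Trough 5.0 mcg/mL vs MEC 7 mcg/mL: subtherapeutic.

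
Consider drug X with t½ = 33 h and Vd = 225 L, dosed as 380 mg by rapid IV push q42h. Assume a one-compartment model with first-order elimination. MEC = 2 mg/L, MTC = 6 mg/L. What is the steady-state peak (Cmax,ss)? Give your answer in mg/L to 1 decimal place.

k = ln2/t½ = ln2/33 ≈ 0.021004 h⁻¹; fraction remaining f = e^(−kτ) = e^(−0.021004×42) ≈ 0.4139.
At steady state, accumulation factor R = 1/(1 − e^(−kτ)) ≈ 1.7062.
Single-dose peak C₀ = D/Vd = 380/225 ≈ 1.689 mg/L.
Cmax,ss = C₀/(1 − f) ≈ 1.689/0.5861 ≈ 2.882 mg/L.
Peak 2.9 mg/L vs MTC 6 mg/L: below toxic threshold.

2.9 mg/L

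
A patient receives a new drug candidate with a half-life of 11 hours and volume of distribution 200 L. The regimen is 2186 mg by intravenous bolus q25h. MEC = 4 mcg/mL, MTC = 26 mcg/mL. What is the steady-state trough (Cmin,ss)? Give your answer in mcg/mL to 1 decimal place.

k = ln2/t½ = ln2/11 ≈ 0.063013 h⁻¹; fraction remaining f = e^(−kτ) = e^(−0.063013×25) ≈ 0.2069.
At steady state, accumulation factor R = 1/(1 − e^(−kτ)) ≈ 1.2609.
Single-dose peak C₀ = D/Vd = 2186/200 ≈ 10.930 mcg/mL.
Steady-state peak Cmax,ss = C₀·R ≈ 10.930 × 1.2609 ≈ 13.782 mcg/mL.
One interval later, Cmin,ss = Cmax,ss·e^(−kτ) ≈ 13.782 × 0.2069 ≈ 2.851 mcg/mL.
Trough 2.9 mcg/mL vs MEC 4 mcg/mL: subtherapeutic.

2.9 mcg/mL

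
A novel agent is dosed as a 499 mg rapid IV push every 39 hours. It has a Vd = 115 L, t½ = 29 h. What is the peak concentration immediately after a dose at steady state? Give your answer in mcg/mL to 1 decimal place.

7.2 mcg/mL

k = ln2/t½ = ln2/29 ≈ 0.023902 h⁻¹; fraction remaining f = e^(−kτ) = e^(−0.023902×39) ≈ 0.3937.
At steady state, accumulation factor R = 1/(1 − e^(−kτ)) ≈ 1.6493.
Single-dose peak C₀ = D/Vd = 499/115 ≈ 4.339 mcg/mL.
Steady-state peak Cmax,ss = C₀·R ≈ 4.339 × 1.6493 ≈ 7.156 mcg/mL.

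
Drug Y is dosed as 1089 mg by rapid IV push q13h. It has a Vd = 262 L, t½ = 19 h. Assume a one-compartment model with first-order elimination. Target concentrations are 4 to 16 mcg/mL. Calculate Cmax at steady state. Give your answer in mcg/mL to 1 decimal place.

Over one 13-h interval, 13/19 ≈ 0.68421 half-lives elapse, leaving f ≈ 0.6223 of each dose.
Accumulation ratio R = 1/(1 − f) ≈ 1/0.3777 ≈ 2.6476.
Single-dose peak C₀ = D/Vd = 1089/262 ≈ 4.156 mcg/mL.
Steady-state peak Cmax,ss = C₀·R ≈ 4.156 × 2.6476 ≈ 11.003 mcg/mL.
Peak 11.0 mcg/mL vs MTC 16 mcg/mL: below toxic threshold.

11.0 mcg/mL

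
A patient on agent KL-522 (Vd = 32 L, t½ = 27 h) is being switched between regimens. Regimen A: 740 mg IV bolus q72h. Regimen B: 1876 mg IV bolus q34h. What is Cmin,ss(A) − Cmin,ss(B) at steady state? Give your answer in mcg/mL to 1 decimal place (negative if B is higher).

-37.7 mcg/mL

Regimen A: f = (1/2)^(72/27) ≈ 0.1575; Cmin,ss = (740/32)·f/(1−f) ≈ 4.323 mcg/mL.
Regimen B: f = (1/2)^(34/27) ≈ 0.4178; Cmin,ss = (1876/32)·f/(1−f) ≈ 42.071 mcg/mL.
Difference ≈ 4.323 − 42.071 ≈ -37.748 mcg/mL.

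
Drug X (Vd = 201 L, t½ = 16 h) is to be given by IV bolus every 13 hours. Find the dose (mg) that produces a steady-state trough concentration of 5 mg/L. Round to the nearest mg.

760 mg

τ/t½ = 13/16 ≈ 0.8125, so f = (1/2)^(13/16) ≈ 0.569394.
Cmin,ss = (D/Vd)·f/(1−f), so D = Cmin,ss·Vd·(1−f)/f.
D = 5 × 201 × (1−f)/f ≈ 5 × 201 × 0.75625 ≈ 760.03 mg.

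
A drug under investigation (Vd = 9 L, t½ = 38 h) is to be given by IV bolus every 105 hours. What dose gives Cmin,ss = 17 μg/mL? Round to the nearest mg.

τ/t½ = 105/38 ≈ 2.7632, so f = (1/2)^(105/38) ≈ 0.147301.
Cmin,ss = (D/Vd)·f/(1−f), so D = Cmin,ss·Vd·(1−f)/f.
D = 17 × 9 × (1−f)/f ≈ 17 × 9 × 5.78882 ≈ 885.69 mg.

886 mg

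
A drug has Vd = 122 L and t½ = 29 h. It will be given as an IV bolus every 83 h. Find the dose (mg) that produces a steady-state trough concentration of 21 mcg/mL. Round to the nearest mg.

16065 mg

τ/t½ = 83/29 ≈ 2.8621, so f = (1/2)^(83/29) ≈ 0.137541.
Cmin,ss = (D/Vd)·f/(1−f), so D = Cmin,ss·Vd·(1−f)/f.
D = 21 × 122 × (1−f)/f ≈ 21 × 122 × 6.27056 ≈ 16065.17 mg.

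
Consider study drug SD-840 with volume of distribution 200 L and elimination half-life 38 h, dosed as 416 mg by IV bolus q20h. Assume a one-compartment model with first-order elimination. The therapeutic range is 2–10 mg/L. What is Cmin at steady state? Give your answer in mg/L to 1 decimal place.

4.7 mg/L

k = ln2/t½ = ln2/38 ≈ 0.018241 h⁻¹; fraction remaining f = e^(−kτ) = e^(−0.018241×20) ≈ 0.6943.
At steady state, accumulation factor R = 1/(1 − e^(−kτ)) ≈ 3.2712.
Each bolus raises the concentration by D/Vd = 416/200 ≈ 2.080 mg/L.
Cmax,ss = C₀/(1 − f) ≈ 2.080/0.3057 ≈ 6.804 mg/L.
Steady-state trough Cmin,ss = Cmax,ss·f ≈ 6.804 × 0.6943 ≈ 4.724 mg/L.
Trough 4.7 mg/L vs MEC 2 mg/L: adequate.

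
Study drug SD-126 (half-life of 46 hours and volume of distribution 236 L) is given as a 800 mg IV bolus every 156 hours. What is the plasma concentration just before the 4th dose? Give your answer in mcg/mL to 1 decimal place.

f = (1/2)^(τ/t½) = (1/2)^(156/46) ≈ 0.0953.
C₀ = D/Vd = 800/236 ≈ 3.390 mcg/mL.
Before the 4th dose, 3 doses have been given. Superposition: Cmin = C₀·(f + f² + … + f^3).
≈ 3.390 × (0.0953 + 0.0091 + 0.0009) ≈ 3.390 × 0.1053 ≈ 0.357 mcg/mL.

0.4 mcg/mL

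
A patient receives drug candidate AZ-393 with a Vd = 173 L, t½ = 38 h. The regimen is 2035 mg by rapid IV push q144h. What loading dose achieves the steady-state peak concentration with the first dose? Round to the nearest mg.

2194 mg

f = (1/2)^(144/38) ≈ 0.072319; accumulation ratio R = 1/(1−f) ≈ 1.07796.
Loading dose to hit Cmax,ss on first dose: D_load = D_maint·R ≈ 2035 × 1.07796 ≈ 2193.65 mg.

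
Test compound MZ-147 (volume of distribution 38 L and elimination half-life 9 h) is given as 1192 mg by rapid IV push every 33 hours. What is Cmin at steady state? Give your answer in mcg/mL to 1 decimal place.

2.7 mcg/mL

k = ln2/t½ = ln2/9 ≈ 0.077016 h⁻¹; fraction remaining f = e^(−kτ) = e^(−0.077016×33) ≈ 0.0787.
Single-dose peak C₀ = D/Vd = 1192/38 ≈ 31.368 mcg/mL.
Steady-state trough Cmin,ss = C₀·f/(1−f) ≈ 31.368 × 0.0787/0.9213 ≈ 2.680 mcg/mL.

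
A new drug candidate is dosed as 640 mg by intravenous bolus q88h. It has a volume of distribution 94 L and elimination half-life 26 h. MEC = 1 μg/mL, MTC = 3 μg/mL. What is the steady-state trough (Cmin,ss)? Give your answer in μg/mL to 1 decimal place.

Over one 88-h interval, 88/26 ≈ 3.3846 half-lives elapse, leaving f ≈ 0.0957 of each dose.
At steady state, accumulation factor R = 1/(1 − e^(−kτ)) ≈ 1.1058.
Single-dose peak C₀ = D/Vd = 640/94 ≈ 6.809 μg/mL.
Cmax,ss = C₀/(1 − f) ≈ 6.809/0.9043 ≈ 7.530 μg/mL.
Steady-state trough Cmin,ss = Cmax,ss·f ≈ 7.530 × 0.0957 ≈ 0.721 μg/mL.
Trough 0.7 μg/mL vs MEC 1 μg/mL: subtherapeutic.

0.7 μg/mL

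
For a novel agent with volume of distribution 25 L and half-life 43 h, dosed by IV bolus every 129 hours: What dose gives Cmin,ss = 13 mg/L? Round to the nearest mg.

2275 mg

τ/t½ = 129/43 ≈ 3, so f = (1/2)^(129/43) ≈ 0.125000.
Cmin,ss = (D/Vd)·f/(1−f), so D = Cmin,ss·Vd·(1−f)/f.
D = 13 × 25 × (1−f)/f ≈ 13 × 25 × 7.00000 ≈ 2275.00 mg.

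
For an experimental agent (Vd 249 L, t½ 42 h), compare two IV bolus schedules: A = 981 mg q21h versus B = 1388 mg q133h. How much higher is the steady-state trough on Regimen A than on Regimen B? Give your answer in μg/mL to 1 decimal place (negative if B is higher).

8.8 μg/mL

Regimen A: f = (1/2)^(21/42) ≈ 0.7071; Cmin,ss = (981/249)·f/(1−f) ≈ 9.511 μg/mL.
Regimen B: f = (1/2)^(133/42) ≈ 0.1114; Cmin,ss = (1388/249)·f/(1−f) ≈ 0.699 μg/mL.
Difference ≈ 9.511 − 0.699 ≈ 8.812 μg/mL.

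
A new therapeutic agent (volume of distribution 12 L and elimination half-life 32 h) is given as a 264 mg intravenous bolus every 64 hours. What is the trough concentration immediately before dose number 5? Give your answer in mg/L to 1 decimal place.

7.3 mg/L

f = (1/2)^(τ/t½) = (1/2)^(64/32) ≈ 0.2500.
C₀ = D/Vd = 264/12 ≈ 22.000 mg/L.
Before the 5th dose, 4 doses have been given. Superposition: Cmin = C₀·(f + f² + … + f^4).
≈ 22.000 × (0.2500 + 0.0625 + 0.0156 + 0.0039) ≈ 22.000 × 0.3320 ≈ 7.304 mg/L.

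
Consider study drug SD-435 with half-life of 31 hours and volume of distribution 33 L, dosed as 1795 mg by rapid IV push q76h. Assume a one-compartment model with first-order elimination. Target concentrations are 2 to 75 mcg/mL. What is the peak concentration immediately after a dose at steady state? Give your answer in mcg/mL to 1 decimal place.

Over one 76-h interval, 76/31 ≈ 2.4516 half-lives elapse, leaving f ≈ 0.1828 of each dose.
At steady state, accumulation factor R = 1/(1 − e^(−kτ)) ≈ 1.2237.
Each bolus raises the concentration by D/Vd = 1795/33 ≈ 54.394 mcg/mL.
Steady-state peak Cmax,ss = C₀·R ≈ 54.394 × 1.2237 ≈ 66.562 mcg/mL.
Peak 66.6 mcg/mL vs MTC 75 mcg/mL: below toxic threshold.

66.6 mcg/mL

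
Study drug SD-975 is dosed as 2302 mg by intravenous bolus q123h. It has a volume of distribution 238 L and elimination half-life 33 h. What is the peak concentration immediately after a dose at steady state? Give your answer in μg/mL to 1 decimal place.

10.5 μg/mL

τ/t½ = 123/33 ≈ 3.7273, so fraction remaining f = (1/2)^(123/33) ≈ 0.0755.
Accumulation ratio R = 1/(1 − f) ≈ 1/0.9245 ≈ 1.0817.
Each bolus raises the concentration by D/Vd = 2302/238 ≈ 9.672 μg/mL.
Steady-state peak Cmax,ss = C₀·R ≈ 9.672 × 1.0817 ≈ 10.462 μg/mL.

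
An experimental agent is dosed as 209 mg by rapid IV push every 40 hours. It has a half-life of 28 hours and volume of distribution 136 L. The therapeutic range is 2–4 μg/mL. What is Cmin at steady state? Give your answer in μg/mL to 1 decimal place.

0.9 μg/mL

τ/t½ = 40/28 ≈ 1.4286, so fraction remaining f = (1/2)^(40/28) ≈ 0.3715.
At steady state, accumulation factor R = 1/(1 − e^(−kτ)) ≈ 1.5911.
Each bolus raises the concentration by D/Vd = 209/136 ≈ 1.537 μg/mL.
Steady-state peak Cmax,ss = C₀·R ≈ 1.537 × 1.5911 ≈ 2.446 μg/mL.
One interval later, Cmin,ss = Cmax,ss·e^(−kτ) ≈ 2.446 × 0.3715 ≈ 0.909 μg/mL.
Trough 0.9 μg/mL vs MEC 2 μg/mL: subtherapeutic.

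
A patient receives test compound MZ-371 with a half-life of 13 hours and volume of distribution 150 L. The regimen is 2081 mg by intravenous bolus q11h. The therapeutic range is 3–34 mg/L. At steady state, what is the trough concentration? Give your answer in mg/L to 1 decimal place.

17.4 mg/L

Over one 11-h interval, 11/13 ≈ 0.84615 half-lives elapse, leaving f ≈ 0.5563 of each dose.
Each bolus raises the concentration by D/Vd = 2081/150 ≈ 13.873 mg/L.
Steady-state trough Cmin,ss = C₀·f/(1−f) ≈ 13.873 × 0.5563/0.4437 ≈ 17.394 mg/L.
Trough 17.4 mg/L vs MEC 3 mg/L: adequate.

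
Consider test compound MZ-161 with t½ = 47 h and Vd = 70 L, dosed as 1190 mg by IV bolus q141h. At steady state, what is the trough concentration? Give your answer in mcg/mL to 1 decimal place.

τ = 141 h = 3 half-lives, so f = (1/2)^3 = 0.125.
Accumulation ratio R = 1/(1 − f) = 1/0.875 = 8/7.
Single-dose peak C₀ = D/Vd = 1190/70 = 17 mcg/mL.
Steady-state peak Cmax,ss = C₀·R = 17 × 8/7 ≈ 19.429 mcg/mL.
Steady-state trough Cmin,ss = Cmax,ss·f ≈ 19.429 × 0.125 ≈ 2.429 mcg/mL.

2.4 mcg/mL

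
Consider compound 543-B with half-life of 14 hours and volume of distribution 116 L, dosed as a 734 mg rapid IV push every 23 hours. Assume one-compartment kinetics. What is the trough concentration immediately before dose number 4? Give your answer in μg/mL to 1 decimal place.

2.9 μg/mL

f = (1/2)^(τ/t½) = (1/2)^(23/14) ≈ 0.3202.
C₀ = D/Vd = 734/116 ≈ 6.328 μg/mL.
Before the 4th dose, 3 doses have been given. Superposition: Cmin = C₀·(f + f² + … + f^3).
≈ 6.328 × (0.3202 + 0.1025 + 0.0328) ≈ 6.328 × 0.4555 ≈ 2.882 μg/mL.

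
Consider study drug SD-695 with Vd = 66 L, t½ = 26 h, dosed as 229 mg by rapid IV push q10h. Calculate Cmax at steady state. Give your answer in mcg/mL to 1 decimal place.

τ/t½ = 10/26 ≈ 0.38462, so fraction remaining f = (1/2)^(10/26) ≈ 0.7660.
Accumulation ratio R = 1/(1 − f) ≈ 1/0.2340 ≈ 4.2735.
Single-dose peak C₀ = D/Vd = 229/66 ≈ 3.470 mcg/mL.
Steady-state peak Cmax,ss = C₀·R ≈ 3.470 × 4.2735 ≈ 14.829 mcg/mL.

14.8 mcg/mL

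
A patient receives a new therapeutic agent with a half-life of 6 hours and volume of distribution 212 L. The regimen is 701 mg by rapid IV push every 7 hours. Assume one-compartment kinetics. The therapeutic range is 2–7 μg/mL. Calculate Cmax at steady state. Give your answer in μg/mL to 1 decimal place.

Over one 7-h interval, 7/6 ≈ 1.1667 half-lives elapse, leaving f ≈ 0.4454 of each dose.
Accumulation ratio R = 1/(1 − f) ≈ 1/0.5546 ≈ 1.8031.
Each bolus raises the concentration by D/Vd = 701/212 ≈ 3.307 μg/mL.
Steady-state peak Cmax,ss = C₀·R ≈ 3.307 × 1.8031 ≈ 5.963 μg/mL.
Peak 6.0 μg/mL vs MTC 7 μg/mL: below toxic threshold.

6.0 μg/mL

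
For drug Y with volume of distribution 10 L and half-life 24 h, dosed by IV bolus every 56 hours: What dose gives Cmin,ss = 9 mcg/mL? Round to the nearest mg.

364 mg

τ/t½ = 56/24 ≈ 2.3333, so f = (1/2)^(56/24) ≈ 0.198425.
Cmin,ss = (D/Vd)·f/(1−f), so D = Cmin,ss·Vd·(1−f)/f.
D = 9 × 10 × (1−f)/f ≈ 9 × 10 × 4.03969 ≈ 363.57 mg.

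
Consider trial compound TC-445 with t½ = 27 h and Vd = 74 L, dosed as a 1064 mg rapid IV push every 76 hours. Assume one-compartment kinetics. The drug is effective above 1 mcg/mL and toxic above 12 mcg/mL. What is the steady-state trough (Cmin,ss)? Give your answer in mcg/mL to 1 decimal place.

2.4 mcg/mL

Over one 76-h interval, 76/27 ≈ 2.8148 half-lives elapse, leaving f ≈ 0.1421 of each dose.
Accumulation ratio R = 1/(1 − f) ≈ 1/0.8579 ≈ 1.1656.
Each bolus raises the concentration by D/Vd = 1064/74 ≈ 14.378 mcg/mL.
Cmax,ss = C₀/(1 − f) ≈ 14.378/0.8579 ≈ 16.760 mcg/mL.
One interval later, Cmin,ss = Cmax,ss·e^(−kτ) ≈ 16.760 × 0.1421 ≈ 2.382 mcg/mL.
Trough 2.4 mcg/mL vs MEC 1 mcg/mL: adequate.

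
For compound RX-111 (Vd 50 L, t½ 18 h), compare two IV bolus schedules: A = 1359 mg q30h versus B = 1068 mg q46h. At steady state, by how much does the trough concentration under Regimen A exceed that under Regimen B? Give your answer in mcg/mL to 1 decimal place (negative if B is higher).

Regimen A: f = (1/2)^(30/18) ≈ 0.3150; Cmin,ss = (1359/50)·f/(1−f) ≈ 12.499 mcg/mL.
Regimen B: f = (1/2)^(46/18) ≈ 0.1701; Cmin,ss = (1068/50)·f/(1−f) ≈ 4.378 mcg/mL.
Difference ≈ 12.499 − 4.378 ≈ 8.121 mcg/mL.

8.1 mcg/mL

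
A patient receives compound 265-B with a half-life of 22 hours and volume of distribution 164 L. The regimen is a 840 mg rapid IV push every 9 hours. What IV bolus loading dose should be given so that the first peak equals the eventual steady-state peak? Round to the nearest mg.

f = (1/2)^(9/22) ≈ 0.753098; accumulation ratio R = 1/(1−f) ≈ 4.05019.
Loading dose to hit Cmax,ss on first dose: D_load = D_maint·R ≈ 840 × 4.05019 ≈ 3402.16 mg.

3402 mg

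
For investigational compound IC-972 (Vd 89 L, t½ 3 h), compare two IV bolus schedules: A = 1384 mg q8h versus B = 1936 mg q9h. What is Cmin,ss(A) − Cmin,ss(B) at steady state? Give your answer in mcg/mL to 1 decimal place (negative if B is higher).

Regimen A: f = (1/2)^(8/3) ≈ 0.1575; Cmin,ss = (1384/89)·f/(1−f) ≈ 2.907 mcg/mL.
Regimen B: f = (1/2)^(9/3) ≈ 0.1250; Cmin,ss = (1936/89)·f/(1−f) ≈ 3.108 mcg/mL.
Difference ≈ 2.907 − 3.108 ≈ -0.201 mcg/mL.

-0.2 mcg/mL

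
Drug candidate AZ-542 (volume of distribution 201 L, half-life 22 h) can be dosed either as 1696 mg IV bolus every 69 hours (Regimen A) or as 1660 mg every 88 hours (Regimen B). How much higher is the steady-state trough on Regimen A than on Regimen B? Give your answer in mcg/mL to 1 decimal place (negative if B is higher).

0.5 mcg/mL

Regimen A: f = (1/2)^(69/22) ≈ 0.1137; Cmin,ss = (1696/201)·f/(1−f) ≈ 1.082 mcg/mL.
Regimen B: f = (1/2)^(88/22) ≈ 0.0625; Cmin,ss = (1660/201)·f/(1−f) ≈ 0.551 mcg/mL.
Difference ≈ 1.082 − 0.551 ≈ 0.531 mcg/mL.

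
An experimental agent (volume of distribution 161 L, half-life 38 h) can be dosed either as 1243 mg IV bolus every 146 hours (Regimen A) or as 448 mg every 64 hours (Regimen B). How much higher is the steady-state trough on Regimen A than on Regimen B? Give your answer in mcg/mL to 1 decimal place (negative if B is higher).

Regimen A: f = (1/2)^(146/38) ≈ 0.0697; Cmin,ss = (1243/161)·f/(1−f) ≈ 0.578 mcg/mL.
Regimen B: f = (1/2)^(64/38) ≈ 0.3112; Cmin,ss = (448/161)·f/(1−f) ≈ 1.257 mcg/mL.
Difference ≈ 0.578 − 1.257 ≈ -0.679 mcg/mL.

-0.7 mcg/mL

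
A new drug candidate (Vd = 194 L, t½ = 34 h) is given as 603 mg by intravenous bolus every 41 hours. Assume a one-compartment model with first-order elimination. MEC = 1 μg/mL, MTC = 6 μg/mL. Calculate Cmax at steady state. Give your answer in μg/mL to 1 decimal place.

τ/t½ = 41/34 ≈ 1.2059, so fraction remaining f = (1/2)^(41/34) ≈ 0.4335.
At steady state, accumulation factor R = 1/(1 − e^(−kτ)) ≈ 1.7652.
Each bolus raises the concentration by D/Vd = 603/194 ≈ 3.108 μg/mL.
Steady-state peak Cmax,ss = C₀·R ≈ 3.108 × 1.7652 ≈ 5.486 μg/mL.
Peak 5.5 μg/mL vs MTC 6 μg/mL: below toxic threshold.

5.5 μg/mL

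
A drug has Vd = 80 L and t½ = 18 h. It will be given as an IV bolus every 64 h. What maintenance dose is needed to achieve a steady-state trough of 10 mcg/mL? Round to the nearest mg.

8606 mg

τ/t½ = 64/18 ≈ 3.5556, so f = (1/2)^(64/18) ≈ 0.085049.
Cmin,ss = (D/Vd)·f/(1−f), so D = Cmin,ss·Vd·(1−f)/f.
D = 10 × 80 × (1−f)/f ≈ 10 × 80 × 10.75793 ≈ 8606.34 mg.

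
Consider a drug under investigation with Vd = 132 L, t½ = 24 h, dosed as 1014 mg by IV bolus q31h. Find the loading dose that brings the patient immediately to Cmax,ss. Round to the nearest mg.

f = (1/2)^(31/24) ≈ 0.408479; accumulation ratio R = 1/(1−f) ≈ 1.69056.
Loading dose to hit Cmax,ss on first dose: D_load = D_maint·R ≈ 1014 × 1.69056 ≈ 1714.23 mg.

1714 mg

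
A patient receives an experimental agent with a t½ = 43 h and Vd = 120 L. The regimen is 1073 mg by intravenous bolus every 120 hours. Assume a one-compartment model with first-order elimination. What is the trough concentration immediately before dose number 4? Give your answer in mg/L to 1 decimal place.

1.5 mg/L

f = (1/2)^(τ/t½) = (1/2)^(120/43) ≈ 0.1445.
C₀ = D/Vd = 1073/120 ≈ 8.942 mg/L.
Before the 4th dose, 3 doses have been given. Superposition: Cmin = C₀·(f + f² + … + f^3).
≈ 8.942 × (0.1445 + 0.0209 + 0.0030) ≈ 8.942 × 0.1684 ≈ 1.506 mg/L.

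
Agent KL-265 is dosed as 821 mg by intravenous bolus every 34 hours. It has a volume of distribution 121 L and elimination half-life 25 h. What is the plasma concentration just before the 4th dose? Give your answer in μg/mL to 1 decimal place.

4.1 μg/mL

f = (1/2)^(τ/t½) = (1/2)^(34/25) ≈ 0.3896.
C₀ = D/Vd = 821/121 ≈ 6.785 μg/mL.
Before the 4th dose, 3 doses have been given. Superposition: Cmin = C₀·(f + f² + … + f^3).
≈ 6.785 × (0.3896 + 0.1518 + 0.0591) ≈ 6.785 × 0.6005 ≈ 4.074 μg/mL.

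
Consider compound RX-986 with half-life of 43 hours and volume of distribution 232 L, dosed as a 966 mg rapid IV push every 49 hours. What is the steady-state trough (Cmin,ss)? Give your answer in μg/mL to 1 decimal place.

τ/t½ = 49/43 ≈ 1.1395, so fraction remaining f = (1/2)^(49/43) ≈ 0.4539.
Single-dose peak C₀ = D/Vd = 966/232 ≈ 4.164 μg/mL.
Steady-state trough Cmin,ss = C₀·f/(1−f) ≈ 4.164 × 0.4539/0.5461 ≈ 3.461 μg/mL.

3.5 μg/mL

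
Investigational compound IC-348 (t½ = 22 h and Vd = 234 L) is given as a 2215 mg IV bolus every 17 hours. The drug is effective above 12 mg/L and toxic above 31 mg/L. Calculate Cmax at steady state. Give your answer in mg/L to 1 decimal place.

k = ln2/t½ = ln2/22 ≈ 0.031507 h⁻¹; fraction remaining f = e^(−kτ) = e^(−0.031507×17) ≈ 0.5853.
Accumulation ratio R = 1/(1 − f) ≈ 1/0.4147 ≈ 2.4114.
Single-dose peak C₀ = D/Vd = 2215/234 ≈ 9.466 mg/L.
Cmax,ss = C₀/(1 − f) ≈ 9.466/0.4147 ≈ 22.826 mg/L.
Peak 22.8 mg/L vs MTC 31 mg/L: below toxic threshold.

22.8 mg/L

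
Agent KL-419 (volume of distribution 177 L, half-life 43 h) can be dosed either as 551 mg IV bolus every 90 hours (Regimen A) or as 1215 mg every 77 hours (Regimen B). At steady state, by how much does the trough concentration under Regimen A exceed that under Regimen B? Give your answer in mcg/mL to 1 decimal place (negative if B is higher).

Regimen A: f = (1/2)^(90/43) ≈ 0.2344; Cmin,ss = (551/177)·f/(1−f) ≈ 0.953 mcg/mL.
Regimen B: f = (1/2)^(77/43) ≈ 0.2890; Cmin,ss = (1215/177)·f/(1−f) ≈ 2.790 mcg/mL.
Difference ≈ 0.953 − 2.790 ≈ -1.837 mcg/mL.

-1.8 mcg/mL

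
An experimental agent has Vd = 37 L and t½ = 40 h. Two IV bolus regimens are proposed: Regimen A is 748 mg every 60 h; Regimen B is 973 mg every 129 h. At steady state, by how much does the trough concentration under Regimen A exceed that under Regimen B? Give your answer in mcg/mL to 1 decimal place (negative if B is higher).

Regimen A: f = (1/2)^(60/40) ≈ 0.3536; Cmin,ss = (748/37)·f/(1−f) ≈ 11.059 mcg/mL.
Regimen B: f = (1/2)^(129/40) ≈ 0.1069; Cmin,ss = (973/37)·f/(1−f) ≈ 3.148 mcg/mL.
Difference ≈ 11.059 − 3.148 ≈ 7.911 mcg/mL.

7.9 mcg/mL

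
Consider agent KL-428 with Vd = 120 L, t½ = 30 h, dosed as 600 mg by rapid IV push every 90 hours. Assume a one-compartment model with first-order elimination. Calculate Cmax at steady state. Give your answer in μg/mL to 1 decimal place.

τ = 90 h = 3 half-lives, so f = (1/2)^3 = 0.125.
Accumulation ratio R = 1/(1 − f) = 1/0.875 = 8/7.
Single-dose peak C₀ = D/Vd = 600/120 = 5 μg/mL.
Steady-state peak Cmax,ss = C₀·R = 5 × 8/7 ≈ 5.714 μg/mL.

5.7 μg/mL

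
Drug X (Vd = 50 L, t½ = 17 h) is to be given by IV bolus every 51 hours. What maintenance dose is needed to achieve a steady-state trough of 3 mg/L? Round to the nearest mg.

τ/t½ = 51/17 ≈ 3, so f = (1/2)^(51/17) ≈ 0.125000.
Cmin,ss = (D/Vd)·f/(1−f), so D = Cmin,ss·Vd·(1−f)/f.
D = 3 × 50 × (1−f)/f ≈ 3 × 50 × 7.00000 ≈ 1050.00 mg.

1050 mg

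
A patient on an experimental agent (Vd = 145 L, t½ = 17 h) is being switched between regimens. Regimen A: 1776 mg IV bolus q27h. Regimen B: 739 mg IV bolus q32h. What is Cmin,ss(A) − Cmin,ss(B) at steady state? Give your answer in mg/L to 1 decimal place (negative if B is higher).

Regimen A: f = (1/2)^(27/17) ≈ 0.3326; Cmin,ss = (1776/145)·f/(1−f) ≈ 6.104 mg/L.
Regimen B: f = (1/2)^(32/17) ≈ 0.2712; Cmin,ss = (739/145)·f/(1−f) ≈ 1.897 mg/L.
Difference ≈ 6.104 − 1.897 ≈ 4.207 mg/L.

4.2 mg/L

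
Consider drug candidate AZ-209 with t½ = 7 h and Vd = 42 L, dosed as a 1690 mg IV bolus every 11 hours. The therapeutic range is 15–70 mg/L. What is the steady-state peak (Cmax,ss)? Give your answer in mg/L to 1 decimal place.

60.6 mg/L

k = ln2/t½ = ln2/7 ≈ 0.099021 h⁻¹; fraction remaining f = e^(−kτ) = e^(−0.099021×11) ≈ 0.3365.
Accumulation ratio R = 1/(1 − f) ≈ 1/0.6635 ≈ 1.5072.
Single-dose peak C₀ = D/Vd = 1690/42 ≈ 40.238 mg/L.
Steady-state peak Cmax,ss = C₀·R ≈ 40.238 × 1.5072 ≈ 60.647 mg/L.
Peak 60.6 mg/L vs MTC 70 mg/L: below toxic threshold.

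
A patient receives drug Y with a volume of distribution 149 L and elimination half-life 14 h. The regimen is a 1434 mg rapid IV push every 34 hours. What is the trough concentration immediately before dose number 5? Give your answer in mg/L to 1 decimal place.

f = (1/2)^(τ/t½) = (1/2)^(34/14) ≈ 0.1857.
C₀ = D/Vd = 1434/149 ≈ 9.624 mg/L.
Before the 5th dose, 4 doses have been given. Superposition: Cmin = C₀·(f + f² + … + f^4).
≈ 9.624 × (0.1857 + 0.0345 + 0.0064 + 0.0012) ≈ 9.624 × 0.2278 ≈ 2.192 mg/L.

2.2 mg/L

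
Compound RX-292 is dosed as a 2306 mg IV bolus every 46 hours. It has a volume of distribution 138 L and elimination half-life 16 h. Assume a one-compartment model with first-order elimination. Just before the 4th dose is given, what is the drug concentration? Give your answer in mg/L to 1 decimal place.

f = (1/2)^(τ/t½) = (1/2)^(46/16) ≈ 0.1363.
C₀ = D/Vd = 2306/138 ≈ 16.710 mg/L.
Before the 4th dose, 3 doses have been given. Superposition: Cmin = C₀·(f + f² + … + f^3).
≈ 16.710 × (0.1363 + 0.0186 + 0.0025) ≈ 16.710 × 0.1574 ≈ 2.630 mg/L.

2.6 mg/L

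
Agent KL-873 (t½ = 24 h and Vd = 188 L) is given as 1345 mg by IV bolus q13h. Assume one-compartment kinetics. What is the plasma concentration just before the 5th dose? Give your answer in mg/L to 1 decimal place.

12.2 mg/L

f = (1/2)^(τ/t½) = (1/2)^(13/24) ≈ 0.6870.
C₀ = D/Vd = 1345/188 ≈ 7.154 mg/L.
Before the 5th dose, 4 doses have been given. Superposition: Cmin = C₀·(f + f² + … + f^4).
≈ 7.154 × (0.6870 + 0.4720 + 0.3242 + 0.2228) ≈ 7.154 × 1.7060 ≈ 12.205 mg/L.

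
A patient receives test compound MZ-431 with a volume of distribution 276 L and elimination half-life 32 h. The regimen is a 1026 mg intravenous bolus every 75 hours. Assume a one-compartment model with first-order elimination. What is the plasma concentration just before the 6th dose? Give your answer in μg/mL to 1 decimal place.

f = (1/2)^(τ/t½) = (1/2)^(75/32) ≈ 0.1970.
C₀ = D/Vd = 1026/276 ≈ 3.717 μg/mL.
Before the 6th dose, 5 doses have been given. Superposition: Cmin = C₀·(f + f² + … + f^5).
≈ 3.717 × (0.1970 + 0.0388 + 0.0076 + 0.0015 + 0.0003) ≈ 3.717 × 0.2452 ≈ 0.911 μg/mL.

0.9 μg/mL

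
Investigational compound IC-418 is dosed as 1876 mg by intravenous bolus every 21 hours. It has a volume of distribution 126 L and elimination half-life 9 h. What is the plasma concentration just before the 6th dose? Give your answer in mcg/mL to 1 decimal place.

f = (1/2)^(τ/t½) = (1/2)^(21/9) ≈ 0.1984.
C₀ = D/Vd = 1876/126 ≈ 14.889 mcg/mL.
Before the 6th dose, 5 doses have been given. Superposition: Cmin = C₀·(f + f² + … + f^5).
≈ 14.889 × (0.1984 + 0.0394 + 0.0078 + 0.0015 + 0.0003) ≈ 14.889 × 0.2474 ≈ 3.684 mcg/mL.

3.7 mcg/mL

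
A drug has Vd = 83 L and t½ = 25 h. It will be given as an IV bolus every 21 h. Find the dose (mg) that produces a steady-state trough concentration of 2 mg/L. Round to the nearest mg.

τ/t½ = 21/25 ≈ 0.84, so f = (1/2)^(21/25) ≈ 0.558644.
Cmin,ss = (D/Vd)·f/(1−f), so D = Cmin,ss·Vd·(1−f)/f.
D = 2 × 83 × (1−f)/f ≈ 2 × 83 × 0.79005 ≈ 131.15 mg.

131 mg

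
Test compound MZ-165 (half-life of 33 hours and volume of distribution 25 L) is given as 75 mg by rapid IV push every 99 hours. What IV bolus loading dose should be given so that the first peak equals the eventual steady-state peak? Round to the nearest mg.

f = (1/2)^(99/33) ≈ 0.125000; accumulation ratio R = 1/(1−f) ≈ 1.14286.
Loading dose to hit Cmax,ss on first dose: D_load = D_maint·R ≈ 75 × 1.14286 ≈ 85.71 mg.

86 mg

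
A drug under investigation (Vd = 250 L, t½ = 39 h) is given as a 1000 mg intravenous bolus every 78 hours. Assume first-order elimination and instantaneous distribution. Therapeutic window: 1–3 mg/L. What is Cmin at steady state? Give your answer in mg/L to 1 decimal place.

τ = 78 h = 2 half-lives, so f = (1/2)^2 = 0.25.
Accumulation ratio R = 1/(1 − f) = 1/0.75 = 4/3.
Single-dose peak C₀ = D/Vd = 1000/250 = 4 mg/L.
Steady-state peak Cmax,ss = C₀·R = 4 × 4/3 ≈ 5.333 mg/L.
Steady-state trough Cmin,ss = Cmax,ss·f ≈ 5.333 × 0.25 ≈ 1.333 mg/L.
Trough 1.3 mg/L vs MEC 1 mg/L: adequate.

1.3 mg/L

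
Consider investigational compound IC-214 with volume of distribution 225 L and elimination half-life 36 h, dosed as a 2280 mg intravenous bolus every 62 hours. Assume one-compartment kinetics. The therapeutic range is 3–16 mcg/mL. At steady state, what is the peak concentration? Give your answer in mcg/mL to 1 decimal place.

Over one 62-h interval, 62/36 ≈ 1.7222 half-lives elapse, leaving f ≈ 0.3031 of each dose.
Accumulation ratio R = 1/(1 − f) ≈ 1/0.6969 ≈ 1.4349.
Each bolus raises the concentration by D/Vd = 2280/225 ≈ 10.133 mcg/mL.
Steady-state peak Cmax,ss = C₀·R ≈ 10.133 × 1.4349 ≈ 14.540 mcg/mL.
Peak 14.5 mcg/mL vs MTC 16 mcg/mL: below toxic threshold.

14.5 mcg/mL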